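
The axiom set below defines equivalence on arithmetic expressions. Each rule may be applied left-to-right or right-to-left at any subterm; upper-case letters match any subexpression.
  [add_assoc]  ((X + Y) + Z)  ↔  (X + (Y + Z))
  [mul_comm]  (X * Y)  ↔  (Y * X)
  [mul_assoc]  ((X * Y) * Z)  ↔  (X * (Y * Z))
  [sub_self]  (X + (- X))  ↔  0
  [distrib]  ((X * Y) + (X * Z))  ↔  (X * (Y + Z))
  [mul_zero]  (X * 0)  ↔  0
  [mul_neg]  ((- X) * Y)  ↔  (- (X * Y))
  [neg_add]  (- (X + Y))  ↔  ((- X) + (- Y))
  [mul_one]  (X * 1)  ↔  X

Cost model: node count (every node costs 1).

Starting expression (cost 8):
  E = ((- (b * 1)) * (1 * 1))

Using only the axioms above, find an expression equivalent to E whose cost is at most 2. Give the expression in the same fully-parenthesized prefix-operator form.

(- b)   [cost 2]

1. [mul_one →] (b * 1)  →  b;  E = ((- b) * (1 * 1))
2. [mul_one →] (1 * 1)  →  1;  E = ((- b) * 1)
3. [mul_one →] ((- b) * 1)  →  (- b);  cost 2 ≤ 2, done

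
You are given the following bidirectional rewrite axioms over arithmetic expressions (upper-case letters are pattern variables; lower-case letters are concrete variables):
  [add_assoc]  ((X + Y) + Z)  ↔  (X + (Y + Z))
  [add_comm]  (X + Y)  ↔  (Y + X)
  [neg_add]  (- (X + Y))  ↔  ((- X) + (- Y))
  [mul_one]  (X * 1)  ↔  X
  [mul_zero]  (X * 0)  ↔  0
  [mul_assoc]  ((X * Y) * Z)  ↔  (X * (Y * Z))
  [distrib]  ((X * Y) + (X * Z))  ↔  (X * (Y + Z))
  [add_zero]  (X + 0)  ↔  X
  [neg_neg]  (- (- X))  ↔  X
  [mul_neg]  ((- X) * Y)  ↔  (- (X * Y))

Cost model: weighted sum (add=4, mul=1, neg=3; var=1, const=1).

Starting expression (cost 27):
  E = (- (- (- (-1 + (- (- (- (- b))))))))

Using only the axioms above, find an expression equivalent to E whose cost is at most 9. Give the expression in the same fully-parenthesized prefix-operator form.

step 1: neg_neg (→) rewrites (- (- b)) into b, now (- (- (- (-1 + (- (- b))))))
step 2: neg_neg (→) rewrites (- (- (-1 + (- (- b))))) into (-1 + (- (- b))), now (- (-1 + (- (- b))))
step 3: neg_neg (→) rewrites (- (- b)) into b, reaching cost 9 (bound 9)

(- (-1 + b))   [cost 9]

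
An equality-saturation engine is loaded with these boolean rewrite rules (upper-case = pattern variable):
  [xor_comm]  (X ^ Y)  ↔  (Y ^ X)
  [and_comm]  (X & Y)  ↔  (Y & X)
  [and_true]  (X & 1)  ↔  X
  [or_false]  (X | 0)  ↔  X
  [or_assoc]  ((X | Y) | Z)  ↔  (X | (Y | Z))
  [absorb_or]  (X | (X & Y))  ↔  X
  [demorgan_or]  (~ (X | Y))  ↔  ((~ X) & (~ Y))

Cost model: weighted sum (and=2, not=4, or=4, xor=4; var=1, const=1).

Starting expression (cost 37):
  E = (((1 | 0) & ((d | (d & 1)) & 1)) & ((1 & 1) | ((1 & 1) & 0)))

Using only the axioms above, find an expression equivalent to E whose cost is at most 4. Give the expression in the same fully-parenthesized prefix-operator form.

(1 & d)   [cost 4]

step 1: absorb_or (→) rewrites (d | (d & 1)) into d, now (((1 | 0) & (d & 1)) & ((1 & 1) | ((1 & 1) & 0)))
step 2: absorb_or (→) rewrites ((1 & 1) | ((1 & 1) & 0)) into (1 & 1), now (((1 | 0) & (d & 1)) & (1 & 1))
step 3: and_true (→) rewrites (1 & 1) into 1, now (((1 | 0) & (d & 1)) & 1)
step 4: and_true (→) rewrites (d & 1) into d, now (((1 | 0) & d) & 1)
step 5: or_false (→) rewrites (1 | 0) into 1, now ((1 & d) & 1)
step 6: and_true (→) rewrites ((1 & d) & 1) into (1 & d), reaching cost 4 (bound 4)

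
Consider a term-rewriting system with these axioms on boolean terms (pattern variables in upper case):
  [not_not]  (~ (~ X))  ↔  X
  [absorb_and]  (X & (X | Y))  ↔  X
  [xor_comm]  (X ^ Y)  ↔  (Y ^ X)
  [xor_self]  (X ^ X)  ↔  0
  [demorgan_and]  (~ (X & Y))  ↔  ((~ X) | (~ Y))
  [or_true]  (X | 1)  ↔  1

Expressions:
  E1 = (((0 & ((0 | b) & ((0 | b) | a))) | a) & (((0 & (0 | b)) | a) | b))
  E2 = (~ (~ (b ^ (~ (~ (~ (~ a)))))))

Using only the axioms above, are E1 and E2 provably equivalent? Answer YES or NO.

NO

The axioms are sound identities: if E1 ↔* E2 then E1 and E2 evaluate identically under any assignment.
Under a=0, b=1: E1 evaluates to 0, E2 to 1. Distinct ⇒ no rewrite sequence connects them.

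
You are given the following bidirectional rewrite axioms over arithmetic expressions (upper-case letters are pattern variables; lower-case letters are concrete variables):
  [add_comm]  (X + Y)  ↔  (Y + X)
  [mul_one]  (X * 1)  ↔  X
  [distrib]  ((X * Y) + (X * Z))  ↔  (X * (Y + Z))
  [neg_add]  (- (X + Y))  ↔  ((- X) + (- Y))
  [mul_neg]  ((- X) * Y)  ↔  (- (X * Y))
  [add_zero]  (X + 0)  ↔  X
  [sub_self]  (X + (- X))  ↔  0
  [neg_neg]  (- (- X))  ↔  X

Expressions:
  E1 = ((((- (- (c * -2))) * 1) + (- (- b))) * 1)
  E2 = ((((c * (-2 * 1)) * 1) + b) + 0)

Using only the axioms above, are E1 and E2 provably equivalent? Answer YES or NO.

YES

1. [mul_one →] ((((- (- (c * -2))) * 1) + (- (- b))) * 1)  →  (((- (- (c * -2))) * 1) + (- (- b)))
2. [neg_neg →] (- (- b))  →  b;  E1 = (((- (- (c * -2))) * 1) + b)
3. [mul_neg →] ((- (- (c * -2))) * 1)  →  (- ((- (c * -2)) * 1));  E1 = ((- ((- (c * -2)) * 1)) + b)
4. [mul_one →] ((- (c * -2)) * 1)  →  (- (c * -2));  E1 = ((- (- (c * -2))) + b)
5. [neg_neg →] (- (- (c * -2)))  →  (c * -2);  E1 = ((c * -2) + b)
6. [add_zero ←] ((c * -2) + b)  →  (((c * -2) + b) + 0)
7. [mul_one ←] (c * -2)  →  ((c * -2) * 1);  E1 = ((((c * -2) * 1) + b) + 0)
8. [mul_one ←] -2  →  (-2 * 1);  this is E2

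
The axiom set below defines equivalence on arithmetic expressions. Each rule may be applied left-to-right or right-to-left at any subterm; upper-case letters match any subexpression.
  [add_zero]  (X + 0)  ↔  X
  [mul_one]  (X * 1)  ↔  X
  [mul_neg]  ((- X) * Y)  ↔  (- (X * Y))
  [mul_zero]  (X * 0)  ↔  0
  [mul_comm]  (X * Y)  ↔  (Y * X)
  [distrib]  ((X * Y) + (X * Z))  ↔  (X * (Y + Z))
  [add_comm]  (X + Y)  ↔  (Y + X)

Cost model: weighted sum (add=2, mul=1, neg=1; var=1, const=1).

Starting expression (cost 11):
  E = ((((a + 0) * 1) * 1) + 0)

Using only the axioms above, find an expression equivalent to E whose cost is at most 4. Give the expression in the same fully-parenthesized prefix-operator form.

(a + 0)   [cost 4]

1. [add_zero →] (a + 0)  →  a;  E = (((a * 1) * 1) + 0)
2. [mul_one →] ((a * 1) * 1)  →  (a * 1);  E = ((a * 1) + 0)
3. [mul_one →] (a * 1)  →  a;  cost 4 ≤ 4, done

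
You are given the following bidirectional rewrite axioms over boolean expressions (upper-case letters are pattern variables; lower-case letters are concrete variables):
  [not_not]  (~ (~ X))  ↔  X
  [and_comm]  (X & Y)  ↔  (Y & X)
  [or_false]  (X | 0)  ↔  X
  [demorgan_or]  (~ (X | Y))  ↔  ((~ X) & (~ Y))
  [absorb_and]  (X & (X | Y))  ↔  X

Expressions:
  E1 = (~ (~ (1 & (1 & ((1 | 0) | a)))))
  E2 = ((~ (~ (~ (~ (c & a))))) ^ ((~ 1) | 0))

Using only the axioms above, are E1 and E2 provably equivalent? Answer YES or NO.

All listed rules preserve value, hence provable equivalence implies equal values everywhere; look for a separating assignment.
a=0, c=0 gives E1 ↦ 1, E2 ↦ 0; values differ ⇒ not provably equivalent.

NO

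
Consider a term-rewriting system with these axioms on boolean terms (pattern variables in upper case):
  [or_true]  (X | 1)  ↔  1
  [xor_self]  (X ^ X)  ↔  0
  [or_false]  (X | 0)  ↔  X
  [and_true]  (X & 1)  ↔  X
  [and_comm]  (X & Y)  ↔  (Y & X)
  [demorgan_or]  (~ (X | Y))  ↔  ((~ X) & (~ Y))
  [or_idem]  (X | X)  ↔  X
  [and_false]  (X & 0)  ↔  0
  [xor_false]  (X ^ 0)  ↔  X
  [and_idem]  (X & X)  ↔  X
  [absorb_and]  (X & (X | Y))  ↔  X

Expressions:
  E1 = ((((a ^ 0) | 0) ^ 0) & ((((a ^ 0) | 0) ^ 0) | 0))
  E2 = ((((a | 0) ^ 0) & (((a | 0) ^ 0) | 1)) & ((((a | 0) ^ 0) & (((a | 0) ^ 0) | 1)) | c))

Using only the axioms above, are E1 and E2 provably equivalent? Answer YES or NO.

1. [absorb_and →] ((((a ^ 0) | 0) ^ 0) & ((((a ^ 0) | 0) ^ 0) | 0))  →  (((a ^ 0) | 0) ^ 0)
2. [xor_false →] (a ^ 0)  →  a;  E1 = ((a | 0) ^ 0)
3. [absorb_and ←] ((a | 0) ^ 0)  →  (((a | 0) ^ 0) & (((a | 0) ^ 0) | 1))
4. [absorb_and ←] (((a | 0) ^ 0) & (((a | 0) ^ 0) | 1))  →  ((((a | 0) ^ 0) & (((a | 0) ^ 0) | 1)) & ((((a | 0) ^ 0) & (((a | 0) ^ 0) | 1)) | c));  this is E2

YES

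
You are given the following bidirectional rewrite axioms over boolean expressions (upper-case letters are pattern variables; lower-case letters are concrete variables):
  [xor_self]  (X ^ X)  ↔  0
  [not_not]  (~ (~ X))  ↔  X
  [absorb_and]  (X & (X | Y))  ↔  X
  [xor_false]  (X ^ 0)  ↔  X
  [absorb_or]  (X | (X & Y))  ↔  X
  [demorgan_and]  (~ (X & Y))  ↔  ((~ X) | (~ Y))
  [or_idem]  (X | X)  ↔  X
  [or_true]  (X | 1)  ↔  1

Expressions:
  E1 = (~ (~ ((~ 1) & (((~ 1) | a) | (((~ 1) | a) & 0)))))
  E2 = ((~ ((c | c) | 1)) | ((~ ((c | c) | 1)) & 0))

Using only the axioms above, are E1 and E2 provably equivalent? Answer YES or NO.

YES

(1) (((~ 1) | a) | (((~ 1) | a) & 0))  =[absorb_or →]=  ((~ 1) | a)    ⊢ (~ (~ ((~ 1) & ((~ 1) | a))))
(2) (~ (~ ((~ 1) & ((~ 1) | a))))  =[not_not →]=  ((~ 1) & ((~ 1) | a))
(3) ((~ 1) & ((~ 1) | a))  =[absorb_and →]=  (~ 1)
(4) 1  =[or_true ←]=  (c | 1)    ⊢ (~ (c | 1))
(5) c  =[or_idem ←]=  (c | c)    ⊢ (~ ((c | c) | 1))
(6) (~ ((c | c) | 1))  =[absorb_or ←]=  ((~ ((c | c) | 1)) | ((~ ((c | c) | 1)) & 0))    ⊢ E2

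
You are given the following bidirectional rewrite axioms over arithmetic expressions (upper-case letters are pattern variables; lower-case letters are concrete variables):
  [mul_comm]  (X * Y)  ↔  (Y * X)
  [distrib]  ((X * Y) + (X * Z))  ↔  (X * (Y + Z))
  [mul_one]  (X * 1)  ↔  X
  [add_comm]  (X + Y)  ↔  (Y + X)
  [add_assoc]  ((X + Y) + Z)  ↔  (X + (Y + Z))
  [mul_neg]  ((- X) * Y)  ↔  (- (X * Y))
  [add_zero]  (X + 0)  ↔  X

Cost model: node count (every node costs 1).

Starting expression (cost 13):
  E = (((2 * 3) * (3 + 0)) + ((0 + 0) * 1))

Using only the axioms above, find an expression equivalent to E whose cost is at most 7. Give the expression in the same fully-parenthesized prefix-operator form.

1. [add_zero →] (0 + 0)  →  0;  E = (((2 * 3) * (3 + 0)) + (0 * 1))
2. [mul_one →] (0 * 1)  →  0;  E = (((2 * 3) * (3 + 0)) + 0)
3. [add_zero →] (((2 * 3) * (3 + 0)) + 0)  →  ((2 * 3) * (3 + 0));  cost 7 ≤ 7, done

((2 * 3) * (3 + 0))   [cost 7]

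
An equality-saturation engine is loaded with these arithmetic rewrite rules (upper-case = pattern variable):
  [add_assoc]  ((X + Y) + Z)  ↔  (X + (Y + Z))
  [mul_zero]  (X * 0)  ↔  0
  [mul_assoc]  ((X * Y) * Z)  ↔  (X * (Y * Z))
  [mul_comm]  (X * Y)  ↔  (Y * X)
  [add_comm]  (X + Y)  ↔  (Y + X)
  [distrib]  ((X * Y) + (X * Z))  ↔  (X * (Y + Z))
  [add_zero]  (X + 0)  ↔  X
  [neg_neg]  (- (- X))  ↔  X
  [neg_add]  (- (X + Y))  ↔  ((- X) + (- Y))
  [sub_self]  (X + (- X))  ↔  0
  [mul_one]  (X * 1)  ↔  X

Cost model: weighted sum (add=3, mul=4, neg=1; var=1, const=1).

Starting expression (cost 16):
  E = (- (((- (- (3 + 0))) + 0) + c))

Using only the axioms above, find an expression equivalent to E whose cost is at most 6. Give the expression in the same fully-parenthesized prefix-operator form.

step 1: add_zero (→) rewrites ((- (- (3 + 0))) + 0) into (- (- (3 + 0))), now (- ((- (- (3 + 0))) + c))
step 2: add_zero (→) rewrites (3 + 0) into 3, now (- ((- (- 3)) + c))
step 3: neg_neg (→) rewrites (- (- 3)) into 3, reaching cost 6 (bound 6)

(- (3 + c))   [cost 6]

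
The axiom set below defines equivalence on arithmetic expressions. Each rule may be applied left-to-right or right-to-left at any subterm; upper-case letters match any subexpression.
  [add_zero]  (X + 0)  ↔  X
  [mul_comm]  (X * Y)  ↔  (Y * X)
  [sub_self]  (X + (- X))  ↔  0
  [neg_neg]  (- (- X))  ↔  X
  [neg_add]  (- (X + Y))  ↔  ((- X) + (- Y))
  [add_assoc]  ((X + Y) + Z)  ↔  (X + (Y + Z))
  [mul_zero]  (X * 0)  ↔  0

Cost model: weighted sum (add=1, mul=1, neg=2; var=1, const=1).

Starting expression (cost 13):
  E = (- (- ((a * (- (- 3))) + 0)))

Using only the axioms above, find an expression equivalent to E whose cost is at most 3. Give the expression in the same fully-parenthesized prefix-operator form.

(a * 3)   [cost 3]

step 1: neg_neg (→) rewrites (- (- 3)) into 3, now (- (- ((a * 3) + 0)))
step 2: neg_neg (→) rewrites (- (- ((a * 3) + 0))) into ((a * 3) + 0)
step 3: add_zero (→) rewrites ((a * 3) + 0) into (a * 3), reaching cost 3 (bound 3)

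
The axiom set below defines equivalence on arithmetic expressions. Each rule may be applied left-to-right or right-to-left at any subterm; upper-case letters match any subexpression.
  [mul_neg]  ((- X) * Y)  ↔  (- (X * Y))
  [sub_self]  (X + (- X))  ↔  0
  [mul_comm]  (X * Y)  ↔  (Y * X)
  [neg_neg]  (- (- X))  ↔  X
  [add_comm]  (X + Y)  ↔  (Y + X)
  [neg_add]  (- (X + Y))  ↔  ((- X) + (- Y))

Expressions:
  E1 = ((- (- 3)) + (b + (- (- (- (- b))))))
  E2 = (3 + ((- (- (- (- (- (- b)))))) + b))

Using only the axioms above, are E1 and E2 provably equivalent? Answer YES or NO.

YES

1. [neg_neg →] (- (- b))  →  b;  E1 = ((- (- 3)) + (b + (- (- b))))
2. [neg_neg →] (- (- 3))  →  3;  E1 = (3 + (b + (- (- b))))
3. [neg_neg →] (- (- b))  →  b;  E1 = (3 + (b + b))
4. [neg_neg ←] b  →  (- (- b));  E1 = (3 + ((- (- b)) + b))
5. [neg_neg ←] (- (- b))  →  (- (- (- (- b))));  E1 = (3 + ((- (- (- (- b)))) + b))
6. [neg_neg ←] (- (- (- (- b))))  →  (- (- (- (- (- (- b))))));  this is E2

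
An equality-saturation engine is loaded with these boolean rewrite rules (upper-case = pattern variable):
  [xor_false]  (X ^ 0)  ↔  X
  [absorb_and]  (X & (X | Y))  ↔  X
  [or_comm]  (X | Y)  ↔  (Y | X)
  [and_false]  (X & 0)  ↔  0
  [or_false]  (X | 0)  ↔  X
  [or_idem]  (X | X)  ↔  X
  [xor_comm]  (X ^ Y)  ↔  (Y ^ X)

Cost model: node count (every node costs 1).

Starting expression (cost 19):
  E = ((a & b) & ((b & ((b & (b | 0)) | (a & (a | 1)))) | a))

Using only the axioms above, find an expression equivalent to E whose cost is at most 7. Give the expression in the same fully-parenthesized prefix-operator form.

((a & b) & (b | a))   [cost 7]

(1) (a & (a | 1))  =[absorb_and →]=  a    ⊢ ((a & b) & ((b & ((b & (b | 0)) | a)) | a))
(2) (b & (b | 0))  =[absorb_and →]=  b    ⊢ ((a & b) & ((b & (b | a)) | a))
(3) (b & (b | a))  =[absorb_and →]=  b    ⊢ cost 7, within 7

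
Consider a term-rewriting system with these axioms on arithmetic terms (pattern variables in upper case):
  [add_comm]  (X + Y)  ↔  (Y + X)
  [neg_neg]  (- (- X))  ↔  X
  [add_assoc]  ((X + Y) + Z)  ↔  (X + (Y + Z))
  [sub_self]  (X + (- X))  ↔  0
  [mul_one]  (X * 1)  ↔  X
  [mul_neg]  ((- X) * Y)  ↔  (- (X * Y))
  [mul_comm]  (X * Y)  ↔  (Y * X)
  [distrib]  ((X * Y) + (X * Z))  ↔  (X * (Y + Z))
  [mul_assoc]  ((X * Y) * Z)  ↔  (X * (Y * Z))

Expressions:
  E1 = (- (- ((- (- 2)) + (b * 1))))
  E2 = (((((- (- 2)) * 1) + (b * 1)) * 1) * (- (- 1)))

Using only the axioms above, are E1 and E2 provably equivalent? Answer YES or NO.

1. [mul_one →] (b * 1)  →  b;  E1 = (- (- ((- (- 2)) + b)))
2. [neg_neg →] (- (- 2))  →  2;  E1 = (- (- (2 + b)))
3. [neg_neg →] (- (- (2 + b)))  →  (2 + b)
4. [mul_one ←] (2 + b)  →  ((2 + b) * 1)
5. [mul_one ←] b  →  (b * 1);  E1 = ((2 + (b * 1)) * 1)
6. [mul_one ←] 1  →  (1 * 1);  E1 = ((2 + (b * 1)) * (1 * 1))
7. [neg_neg ←] 1  →  (- (- 1));  E1 = ((2 + (b * 1)) * (1 * (- (- 1))))
8. [mul_assoc ←] ((2 + (b * 1)) * (1 * (- (- 1))))  →  (((2 + (b * 1)) * 1) * (- (- 1)))
9. [mul_one ←] 2  →  (2 * 1);  E1 = ((((2 * 1) + (b * 1)) * 1) * (- (- 1)))
10. [neg_neg ←] 2  →  (- (- 2));  this is E2

YES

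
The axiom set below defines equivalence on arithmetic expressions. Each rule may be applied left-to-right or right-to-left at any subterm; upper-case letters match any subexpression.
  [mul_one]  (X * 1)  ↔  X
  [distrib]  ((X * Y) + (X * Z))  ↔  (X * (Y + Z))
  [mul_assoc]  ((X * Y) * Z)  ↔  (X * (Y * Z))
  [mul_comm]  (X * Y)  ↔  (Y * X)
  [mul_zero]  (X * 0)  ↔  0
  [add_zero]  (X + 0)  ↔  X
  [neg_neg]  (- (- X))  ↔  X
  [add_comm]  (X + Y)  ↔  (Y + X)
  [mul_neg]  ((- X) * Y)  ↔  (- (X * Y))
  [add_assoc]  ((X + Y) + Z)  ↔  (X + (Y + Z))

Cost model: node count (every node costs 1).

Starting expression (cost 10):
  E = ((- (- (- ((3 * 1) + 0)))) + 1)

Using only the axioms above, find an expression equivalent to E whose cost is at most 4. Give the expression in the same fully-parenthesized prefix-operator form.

1. [add_zero →] ((3 * 1) + 0)  →  (3 * 1);  E = ((- (- (- (3 * 1)))) + 1)
2. [mul_one →] (3 * 1)  →  3;  E = ((- (- (- 3))) + 1)
3. [neg_neg →] (- (- 3))  →  3;  cost 4 ≤ 4, done

((- 3) + 1)   [cost 4]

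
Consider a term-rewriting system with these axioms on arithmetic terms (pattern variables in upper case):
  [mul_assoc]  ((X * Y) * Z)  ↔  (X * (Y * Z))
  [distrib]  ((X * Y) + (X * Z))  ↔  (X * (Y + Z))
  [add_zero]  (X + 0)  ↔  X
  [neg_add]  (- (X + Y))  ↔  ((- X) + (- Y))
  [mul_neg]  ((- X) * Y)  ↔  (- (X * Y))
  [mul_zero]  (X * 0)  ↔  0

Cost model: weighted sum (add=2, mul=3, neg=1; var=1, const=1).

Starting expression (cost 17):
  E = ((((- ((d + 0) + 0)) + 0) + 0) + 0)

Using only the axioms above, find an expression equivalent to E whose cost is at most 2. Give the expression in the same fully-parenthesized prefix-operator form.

(- d)   [cost 2]

1. [add_zero →] ((d + 0) + 0)  →  (d + 0);  E = ((((- (d + 0)) + 0) + 0) + 0)
2. [add_zero →] ((- (d + 0)) + 0)  →  (- (d + 0));  E = (((- (d + 0)) + 0) + 0)
3. [add_zero →] (((- (d + 0)) + 0) + 0)  →  ((- (d + 0)) + 0)
4. [add_zero →] (d + 0)  →  d;  E = ((- d) + 0)
5. [add_zero →] ((- d) + 0)  →  (- d);  cost 2 ≤ 2, done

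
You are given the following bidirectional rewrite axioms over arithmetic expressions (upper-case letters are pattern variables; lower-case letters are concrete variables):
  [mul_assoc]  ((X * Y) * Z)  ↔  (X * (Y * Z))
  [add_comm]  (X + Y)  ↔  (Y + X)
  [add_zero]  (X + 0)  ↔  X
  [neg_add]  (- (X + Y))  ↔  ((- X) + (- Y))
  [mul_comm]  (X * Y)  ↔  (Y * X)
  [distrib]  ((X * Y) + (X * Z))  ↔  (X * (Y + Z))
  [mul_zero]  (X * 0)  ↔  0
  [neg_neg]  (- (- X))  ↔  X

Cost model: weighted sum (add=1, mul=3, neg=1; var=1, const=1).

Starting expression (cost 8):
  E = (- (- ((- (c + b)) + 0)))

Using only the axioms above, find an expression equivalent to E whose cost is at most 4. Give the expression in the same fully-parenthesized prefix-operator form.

(- (b + c))   [cost 4]

1. [neg_neg →] (- (- ((- (c + b)) + 0)))  →  ((- (c + b)) + 0)
2. [add_comm →] (c + b)  →  (b + c);  E = ((- (b + c)) + 0)
3. [add_zero →] ((- (b + c)) + 0)  →  (- (b + c));  cost 4 ≤ 4, done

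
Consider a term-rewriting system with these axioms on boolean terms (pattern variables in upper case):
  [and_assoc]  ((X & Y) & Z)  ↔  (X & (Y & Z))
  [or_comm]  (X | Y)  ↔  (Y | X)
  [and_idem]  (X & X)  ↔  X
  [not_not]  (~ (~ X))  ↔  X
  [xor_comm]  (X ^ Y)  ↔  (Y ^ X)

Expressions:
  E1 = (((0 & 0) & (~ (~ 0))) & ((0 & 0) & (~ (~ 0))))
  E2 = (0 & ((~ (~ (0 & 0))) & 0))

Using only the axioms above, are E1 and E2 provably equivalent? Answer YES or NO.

step 1: and_idem (→) rewrites (((0 & 0) & (~ (~ 0))) & ((0 & 0) & (~ (~ 0)))) into ((0 & 0) & (~ (~ 0)))
step 2: not_not (→) rewrites (~ (~ 0)) into 0, now ((0 & 0) & 0)
step 3: and_idem (→) rewrites (0 & 0) into 0, now (0 & 0)
step 4: and_idem (←) rewrites 0 into (0 & 0), now (0 & (0 & 0))
step 5: and_idem (←) rewrites 0 into (0 & 0), now (0 & ((0 & 0) & 0))
step 6: not_not (←) rewrites (0 & 0) into (~ (~ (0 & 0))), which is E2

YES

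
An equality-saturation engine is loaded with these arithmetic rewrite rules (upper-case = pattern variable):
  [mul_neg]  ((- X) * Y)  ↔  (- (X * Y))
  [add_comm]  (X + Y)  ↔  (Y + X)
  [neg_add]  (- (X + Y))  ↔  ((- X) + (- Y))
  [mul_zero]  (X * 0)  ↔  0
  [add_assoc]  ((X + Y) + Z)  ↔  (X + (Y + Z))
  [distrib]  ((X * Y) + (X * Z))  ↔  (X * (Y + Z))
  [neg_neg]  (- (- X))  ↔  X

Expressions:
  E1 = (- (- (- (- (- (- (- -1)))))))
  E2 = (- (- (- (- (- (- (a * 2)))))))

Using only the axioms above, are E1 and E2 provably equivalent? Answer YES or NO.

Every axiom is a valid identity, so a rewrite proof would force E1 and E2 to agree under every assignment.
At a=0: E1 = 1 but E2 = 0; they differ, so no derivation exists.

NO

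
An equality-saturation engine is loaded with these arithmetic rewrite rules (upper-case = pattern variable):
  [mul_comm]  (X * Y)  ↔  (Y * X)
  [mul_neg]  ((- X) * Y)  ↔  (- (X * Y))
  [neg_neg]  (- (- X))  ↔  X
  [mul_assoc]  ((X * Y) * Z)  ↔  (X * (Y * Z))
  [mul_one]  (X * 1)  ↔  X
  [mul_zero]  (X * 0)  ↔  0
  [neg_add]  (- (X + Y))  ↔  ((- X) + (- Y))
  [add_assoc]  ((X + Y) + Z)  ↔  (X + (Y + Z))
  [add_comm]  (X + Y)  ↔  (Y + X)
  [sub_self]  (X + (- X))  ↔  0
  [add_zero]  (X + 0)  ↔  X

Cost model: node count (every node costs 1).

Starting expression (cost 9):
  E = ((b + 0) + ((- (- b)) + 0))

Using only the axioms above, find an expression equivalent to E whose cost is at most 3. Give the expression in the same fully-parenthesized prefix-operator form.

step 1: add_zero (→) rewrites ((- (- b)) + 0) into (- (- b)), now ((b + 0) + (- (- b)))
step 2: add_zero (→) rewrites (b + 0) into b, now (b + (- (- b)))
step 3: neg_neg (→) rewrites (- (- b)) into b, reaching cost 3 (bound 3)

(b + b)   [cost 3]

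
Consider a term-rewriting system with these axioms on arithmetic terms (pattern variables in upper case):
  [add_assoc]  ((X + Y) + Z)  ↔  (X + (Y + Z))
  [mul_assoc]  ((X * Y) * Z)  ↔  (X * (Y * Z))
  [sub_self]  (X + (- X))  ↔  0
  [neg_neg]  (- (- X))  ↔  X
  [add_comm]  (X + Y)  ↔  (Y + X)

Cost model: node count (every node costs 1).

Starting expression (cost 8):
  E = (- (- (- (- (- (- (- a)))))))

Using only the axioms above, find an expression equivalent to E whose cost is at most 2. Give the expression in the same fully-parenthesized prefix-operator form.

(- a)   [cost 2]

(1) (- (- (- a)))  =[neg_neg →]=  (- a)    ⊢ (- (- (- (- (- a)))))
(2) (- (- (- (- a))))  =[neg_neg →]=  (- (- a))    ⊢ (- (- (- a)))
(3) (- (- (- a)))  =[neg_neg →]=  (- a)    ⊢ cost 2, within 2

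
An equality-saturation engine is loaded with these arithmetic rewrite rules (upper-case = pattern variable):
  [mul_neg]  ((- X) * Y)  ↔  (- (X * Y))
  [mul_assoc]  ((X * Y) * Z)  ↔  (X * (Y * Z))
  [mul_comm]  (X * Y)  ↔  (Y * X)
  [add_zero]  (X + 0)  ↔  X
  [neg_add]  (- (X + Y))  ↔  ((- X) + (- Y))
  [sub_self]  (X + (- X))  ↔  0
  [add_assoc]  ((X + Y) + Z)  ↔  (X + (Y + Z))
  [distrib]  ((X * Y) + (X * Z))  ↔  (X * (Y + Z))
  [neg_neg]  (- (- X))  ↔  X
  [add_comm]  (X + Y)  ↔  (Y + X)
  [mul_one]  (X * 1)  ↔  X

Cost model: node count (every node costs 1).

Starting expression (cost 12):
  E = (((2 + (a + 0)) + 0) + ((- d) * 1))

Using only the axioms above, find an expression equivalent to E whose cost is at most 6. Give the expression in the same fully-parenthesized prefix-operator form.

step 1: add_zero (→) rewrites ((2 + (a + 0)) + 0) into (2 + (a + 0)), now ((2 + (a + 0)) + ((- d) * 1))
step 2: mul_one (→) rewrites ((- d) * 1) into (- d), now ((2 + (a + 0)) + (- d))
step 3: add_zero (→) rewrites (a + 0) into a, reaching cost 6 (bound 6)

((2 + a) + (- d))   [cost 6]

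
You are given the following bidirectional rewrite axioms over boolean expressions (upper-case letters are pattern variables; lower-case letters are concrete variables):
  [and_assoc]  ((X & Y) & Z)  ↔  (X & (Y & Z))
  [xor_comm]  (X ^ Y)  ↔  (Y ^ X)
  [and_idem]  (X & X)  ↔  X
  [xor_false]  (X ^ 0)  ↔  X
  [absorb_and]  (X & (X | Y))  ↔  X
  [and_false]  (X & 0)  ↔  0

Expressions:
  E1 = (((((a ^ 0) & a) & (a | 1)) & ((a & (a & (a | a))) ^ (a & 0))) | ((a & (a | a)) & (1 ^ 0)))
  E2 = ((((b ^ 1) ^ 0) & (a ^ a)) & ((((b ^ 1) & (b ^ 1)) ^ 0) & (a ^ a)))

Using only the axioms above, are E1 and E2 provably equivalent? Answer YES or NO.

All listed rules preserve value, hence provable equivalence implies equal values everywhere; look for a separating assignment.
a=1, b=0 gives E1 ↦ 1, E2 ↦ 0; values differ ⇒ not provably equivalent.

NO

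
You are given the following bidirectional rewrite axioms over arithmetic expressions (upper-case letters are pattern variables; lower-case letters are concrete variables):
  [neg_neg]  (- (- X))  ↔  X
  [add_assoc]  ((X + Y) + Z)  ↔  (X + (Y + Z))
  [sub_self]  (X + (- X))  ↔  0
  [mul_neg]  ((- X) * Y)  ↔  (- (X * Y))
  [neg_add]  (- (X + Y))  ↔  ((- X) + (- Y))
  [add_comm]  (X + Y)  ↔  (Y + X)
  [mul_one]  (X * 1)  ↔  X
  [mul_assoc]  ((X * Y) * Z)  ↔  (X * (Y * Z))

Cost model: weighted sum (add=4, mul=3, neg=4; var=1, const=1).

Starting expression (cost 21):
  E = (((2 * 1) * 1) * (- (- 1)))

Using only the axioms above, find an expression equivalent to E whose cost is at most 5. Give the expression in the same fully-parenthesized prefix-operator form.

(2 * 1)   [cost 5]

(1) ((2 * 1) * 1)  =[mul_one →]=  (2 * 1)    ⊢ ((2 * 1) * (- (- 1)))
(2) (2 * 1)  =[mul_one →]=  2    ⊢ (2 * (- (- 1)))
(3) (- (- 1))  =[neg_neg →]=  1    ⊢ cost 5, within 5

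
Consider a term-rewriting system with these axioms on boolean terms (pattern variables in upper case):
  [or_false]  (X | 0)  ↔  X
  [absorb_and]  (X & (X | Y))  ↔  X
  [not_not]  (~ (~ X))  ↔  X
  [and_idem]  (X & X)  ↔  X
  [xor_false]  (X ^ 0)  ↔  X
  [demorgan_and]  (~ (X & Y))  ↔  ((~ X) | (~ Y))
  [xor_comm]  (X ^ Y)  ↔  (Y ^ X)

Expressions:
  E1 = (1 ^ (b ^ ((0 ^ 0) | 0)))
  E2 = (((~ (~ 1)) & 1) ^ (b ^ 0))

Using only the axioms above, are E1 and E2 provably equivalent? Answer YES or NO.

(1) (0 ^ 0)  =[xor_false →]=  0    ⊢ (1 ^ (b ^ (0 | 0)))
(2) (0 | 0)  =[or_false →]=  0    ⊢ (1 ^ (b ^ 0))
(3) (b ^ 0)  =[xor_false →]=  b    ⊢ (1 ^ b)
(4) 1  =[and_idem ←]=  (1 & 1)    ⊢ ((1 & 1) ^ b)
(5) b  =[xor_false ←]=  (b ^ 0)    ⊢ ((1 & 1) ^ (b ^ 0))
(6) 1  =[not_not ←]=  (~ (~ 1))    ⊢ E2

YES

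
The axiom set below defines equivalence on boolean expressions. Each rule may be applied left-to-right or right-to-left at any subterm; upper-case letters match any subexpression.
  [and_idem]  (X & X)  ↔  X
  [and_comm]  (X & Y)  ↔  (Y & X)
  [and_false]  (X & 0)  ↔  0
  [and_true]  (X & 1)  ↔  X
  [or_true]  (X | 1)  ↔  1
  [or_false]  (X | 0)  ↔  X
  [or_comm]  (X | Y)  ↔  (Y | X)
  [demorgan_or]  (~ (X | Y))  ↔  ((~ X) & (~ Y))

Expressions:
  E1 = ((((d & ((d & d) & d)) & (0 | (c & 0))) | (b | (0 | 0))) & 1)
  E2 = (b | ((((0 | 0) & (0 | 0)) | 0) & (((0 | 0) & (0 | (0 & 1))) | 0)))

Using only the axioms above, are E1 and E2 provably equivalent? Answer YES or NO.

(1) (d & d)  =[and_idem →]=  d    ⊢ ((((d & (d & d)) & (0 | (c & 0))) | (b | (0 | 0))) & 1)
(2) (0 | 0)  =[or_false →]=  0    ⊢ ((((d & (d & d)) & (0 | (c & 0))) | (b | 0)) & 1)
(3) (c & 0)  =[and_false →]=  0    ⊢ ((((d & (d & d)) & (0 | 0)) | (b | 0)) & 1)
(4) (d & d)  =[and_idem →]=  d    ⊢ ((((d & d) & (0 | 0)) | (b | 0)) & 1)
(5) (0 | 0)  =[or_false →]=  0    ⊢ ((((d & d) & 0) | (b | 0)) & 1)
(6) ((((d & d) & 0) | (b | 0)) & 1)  =[and_true →]=  (((d & d) & 0) | (b | 0))
(7) (d & d)  =[and_idem →]=  d    ⊢ ((d & 0) | (b | 0))
(8) (b | 0)  =[or_false →]=  b    ⊢ ((d & 0) | b)
(9) (d & 0)  =[and_false →]=  0    ⊢ (0 | b)
(10) (0 | b)  =[or_comm →]=  (b | 0)
(11) 0  =[or_false ←]=  (0 | 0)    ⊢ (b | (0 | 0))
(12) (0 | 0)  =[or_false ←]=  ((0 | 0) | 0)    ⊢ (b | ((0 | 0) | 0))
(13) (0 | 0)  =[and_idem ←]=  ((0 | 0) & (0 | 0))    ⊢ (b | (((0 | 0) & (0 | 0)) | 0))
(14) (((0 | 0) & (0 | 0)) | 0)  =[and_idem ←]=  ((((0 | 0) & (0 | 0)) | 0) & (((0 | 0) & (0 | 0)) | 0))    ⊢ (b | ((((0 | 0) & (0 | 0)) | 0) & (((0 | 0) & (0 | 0)) | 0)))
(15) 0  =[and_true ←]=  (0 & 1)    ⊢ E2

YES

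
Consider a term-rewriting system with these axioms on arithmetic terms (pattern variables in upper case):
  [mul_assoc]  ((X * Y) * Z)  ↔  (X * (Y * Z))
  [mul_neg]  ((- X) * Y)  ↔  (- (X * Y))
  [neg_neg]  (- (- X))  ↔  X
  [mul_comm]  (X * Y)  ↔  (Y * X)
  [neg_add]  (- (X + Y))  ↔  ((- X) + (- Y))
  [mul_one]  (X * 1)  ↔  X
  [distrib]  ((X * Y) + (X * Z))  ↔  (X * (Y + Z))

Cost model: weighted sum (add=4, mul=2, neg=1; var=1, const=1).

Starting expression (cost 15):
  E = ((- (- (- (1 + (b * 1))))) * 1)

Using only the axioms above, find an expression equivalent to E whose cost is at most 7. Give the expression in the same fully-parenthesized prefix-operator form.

1. [mul_one →] ((- (- (- (1 + (b * 1))))) * 1)  →  (- (- (- (1 + (b * 1)))))
2. [mul_one →] (b * 1)  →  b;  E = (- (- (- (1 + b))))
3. [neg_neg →] (- (- (1 + b)))  →  (1 + b);  cost 7 ≤ 7, done

(- (1 + b))   [cost 7]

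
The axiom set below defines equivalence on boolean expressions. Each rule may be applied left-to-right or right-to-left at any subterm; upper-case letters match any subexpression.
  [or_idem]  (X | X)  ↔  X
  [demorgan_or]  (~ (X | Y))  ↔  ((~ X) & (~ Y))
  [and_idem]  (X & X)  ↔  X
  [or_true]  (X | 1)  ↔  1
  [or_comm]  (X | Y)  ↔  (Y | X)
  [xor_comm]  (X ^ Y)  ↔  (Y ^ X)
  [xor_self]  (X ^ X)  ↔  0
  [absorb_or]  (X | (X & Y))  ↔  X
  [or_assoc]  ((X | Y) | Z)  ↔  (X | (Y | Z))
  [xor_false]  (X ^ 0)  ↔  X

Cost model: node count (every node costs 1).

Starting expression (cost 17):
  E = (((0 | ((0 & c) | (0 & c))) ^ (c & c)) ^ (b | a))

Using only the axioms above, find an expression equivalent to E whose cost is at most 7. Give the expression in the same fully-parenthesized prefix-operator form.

((0 ^ c) ^ (b | a))   [cost 7]

(1) ((0 & c) | (0 & c))  =[or_idem →]=  (0 & c)    ⊢ (((0 | (0 & c)) ^ (c & c)) ^ (b | a))
(2) (c & c)  =[and_idem →]=  c    ⊢ (((0 | (0 & c)) ^ c) ^ (b | a))
(3) (0 | (0 & c))  =[absorb_or →]=  0    ⊢ cost 7, within 7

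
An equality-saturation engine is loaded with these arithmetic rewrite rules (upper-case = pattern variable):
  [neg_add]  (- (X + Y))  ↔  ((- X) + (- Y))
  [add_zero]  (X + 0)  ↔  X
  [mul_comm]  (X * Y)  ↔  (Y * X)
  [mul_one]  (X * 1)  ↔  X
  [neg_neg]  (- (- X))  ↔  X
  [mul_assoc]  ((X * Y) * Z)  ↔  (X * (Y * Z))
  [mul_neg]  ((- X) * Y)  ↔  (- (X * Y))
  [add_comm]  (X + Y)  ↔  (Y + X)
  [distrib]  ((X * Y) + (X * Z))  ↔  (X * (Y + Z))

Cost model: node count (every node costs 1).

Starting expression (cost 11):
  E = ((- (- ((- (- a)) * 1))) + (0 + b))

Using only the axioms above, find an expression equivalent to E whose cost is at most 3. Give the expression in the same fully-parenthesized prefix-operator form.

(1) (- (- ((- (- a)) * 1)))  =[neg_neg →]=  ((- (- a)) * 1)    ⊢ (((- (- a)) * 1) + (0 + b))
(2) (0 + b)  =[add_comm →]=  (b + 0)    ⊢ (((- (- a)) * 1) + (b + 0))
(3) ((- (- a)) * 1)  =[mul_one →]=  (- (- a))    ⊢ ((- (- a)) + (b + 0))
(4) (- (- a))  =[neg_neg →]=  a    ⊢ (a + (b + 0))
(5) (b + 0)  =[add_zero →]=  b    ⊢ cost 3, within 3

(a + b)   [cost 3]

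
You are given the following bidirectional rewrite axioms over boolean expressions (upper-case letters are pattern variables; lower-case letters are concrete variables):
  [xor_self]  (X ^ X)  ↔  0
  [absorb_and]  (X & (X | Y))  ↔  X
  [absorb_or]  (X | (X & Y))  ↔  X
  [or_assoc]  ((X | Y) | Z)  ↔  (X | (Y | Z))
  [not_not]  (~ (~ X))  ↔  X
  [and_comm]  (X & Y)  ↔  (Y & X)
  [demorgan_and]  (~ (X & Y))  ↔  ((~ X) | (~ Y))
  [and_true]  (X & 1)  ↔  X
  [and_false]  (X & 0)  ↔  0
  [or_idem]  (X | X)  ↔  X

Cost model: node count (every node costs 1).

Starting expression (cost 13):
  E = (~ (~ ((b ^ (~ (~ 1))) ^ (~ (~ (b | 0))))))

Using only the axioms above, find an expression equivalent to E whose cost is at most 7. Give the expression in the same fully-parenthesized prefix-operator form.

(1) (~ (~ (b | 0)))  =[not_not →]=  (b | 0)    ⊢ (~ (~ ((b ^ (~ (~ 1))) ^ (b | 0))))
(2) (~ (~ ((b ^ (~ (~ 1))) ^ (b | 0))))  =[not_not →]=  ((b ^ (~ (~ 1))) ^ (b | 0))
(3) (~ (~ 1))  =[not_not →]=  1    ⊢ cost 7, within 7

((b ^ 1) ^ (b | 0))   [cost 7]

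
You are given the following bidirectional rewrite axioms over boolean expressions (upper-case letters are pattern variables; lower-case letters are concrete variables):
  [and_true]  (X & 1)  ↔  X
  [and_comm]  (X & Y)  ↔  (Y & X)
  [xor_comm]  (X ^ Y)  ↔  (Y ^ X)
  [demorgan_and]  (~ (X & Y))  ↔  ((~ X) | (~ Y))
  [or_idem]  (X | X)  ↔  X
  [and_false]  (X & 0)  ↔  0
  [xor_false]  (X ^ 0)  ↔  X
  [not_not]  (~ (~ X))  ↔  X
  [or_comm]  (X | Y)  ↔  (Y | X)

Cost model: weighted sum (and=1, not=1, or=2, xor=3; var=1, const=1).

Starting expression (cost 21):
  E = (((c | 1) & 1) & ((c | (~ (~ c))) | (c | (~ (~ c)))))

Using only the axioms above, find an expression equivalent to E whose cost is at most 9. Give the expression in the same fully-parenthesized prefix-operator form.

(1) ((c | 1) & 1)  =[and_true →]=  (c | 1)    ⊢ ((c | 1) & ((c | (~ (~ c))) | (c | (~ (~ c)))))
(2) ((c | (~ (~ c))) | (c | (~ (~ c))))  =[or_idem →]=  (c | (~ (~ c)))    ⊢ ((c | 1) & (c | (~ (~ c))))
(3) (~ (~ c))  =[not_not →]=  c    ⊢ cost 9, within 9

((c | 1) & (c | c))   [cost 9]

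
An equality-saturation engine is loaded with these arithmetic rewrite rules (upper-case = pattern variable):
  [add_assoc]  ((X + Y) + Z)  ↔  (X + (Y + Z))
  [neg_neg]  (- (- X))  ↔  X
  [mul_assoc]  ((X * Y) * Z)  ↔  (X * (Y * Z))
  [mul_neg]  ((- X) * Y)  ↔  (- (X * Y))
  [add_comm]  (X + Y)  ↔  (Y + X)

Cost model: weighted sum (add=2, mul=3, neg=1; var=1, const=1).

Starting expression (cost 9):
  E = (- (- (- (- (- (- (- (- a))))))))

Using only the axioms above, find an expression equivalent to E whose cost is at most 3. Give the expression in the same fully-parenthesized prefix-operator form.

(1) (- (- (- (- (- (- (- (- a))))))))  =[neg_neg →]=  (- (- (- (- (- (- a))))))
(2) (- (- (- a)))  =[neg_neg →]=  (- a)    ⊢ (- (- (- (- a))))
(3) (- (- a))  =[neg_neg →]=  a    ⊢ cost 3, within 3

(- (- a))   [cost 3]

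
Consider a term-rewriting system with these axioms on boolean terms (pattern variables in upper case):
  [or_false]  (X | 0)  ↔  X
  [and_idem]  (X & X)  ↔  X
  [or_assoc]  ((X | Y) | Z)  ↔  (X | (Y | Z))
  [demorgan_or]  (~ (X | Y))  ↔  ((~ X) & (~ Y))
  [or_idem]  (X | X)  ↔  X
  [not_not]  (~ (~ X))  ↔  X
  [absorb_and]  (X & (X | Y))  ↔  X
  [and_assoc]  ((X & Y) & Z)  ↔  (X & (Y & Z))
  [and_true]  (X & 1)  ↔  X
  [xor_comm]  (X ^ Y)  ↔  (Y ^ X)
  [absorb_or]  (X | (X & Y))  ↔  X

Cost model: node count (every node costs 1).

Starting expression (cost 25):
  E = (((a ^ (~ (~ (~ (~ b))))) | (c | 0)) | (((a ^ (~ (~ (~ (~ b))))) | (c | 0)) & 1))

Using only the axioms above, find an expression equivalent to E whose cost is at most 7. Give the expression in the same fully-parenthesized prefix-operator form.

((a ^ b) | (c | 0))   [cost 7]

1. [absorb_or →] (((a ^ (~ (~ (~ (~ b))))) | (c | 0)) | (((a ^ (~ (~ (~ (~ b))))) | (c | 0)) & 1))  →  ((a ^ (~ (~ (~ (~ b))))) | (c | 0))
2. [not_not →] (~ (~ b))  →  b;  E = ((a ^ (~ (~ b))) | (c | 0))
3. [not_not →] (~ (~ b))  →  b;  cost 7 ≤ 7, done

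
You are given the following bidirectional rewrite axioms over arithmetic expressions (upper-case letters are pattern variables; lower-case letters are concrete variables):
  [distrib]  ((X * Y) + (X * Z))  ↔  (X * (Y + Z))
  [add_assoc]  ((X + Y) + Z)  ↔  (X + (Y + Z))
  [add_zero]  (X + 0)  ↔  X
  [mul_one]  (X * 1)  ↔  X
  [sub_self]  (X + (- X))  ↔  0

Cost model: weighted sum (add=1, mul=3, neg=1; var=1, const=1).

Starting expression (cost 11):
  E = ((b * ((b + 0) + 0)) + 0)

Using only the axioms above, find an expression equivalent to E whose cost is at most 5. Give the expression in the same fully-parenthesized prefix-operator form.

(1) (b + 0)  =[add_zero →]=  b    ⊢ ((b * (b + 0)) + 0)
(2) (b + 0)  =[add_zero →]=  b    ⊢ ((b * b) + 0)
(3) ((b * b) + 0)  =[add_zero →]=  (b * b)    ⊢ cost 5, within 5

(b * b)   [cost 5]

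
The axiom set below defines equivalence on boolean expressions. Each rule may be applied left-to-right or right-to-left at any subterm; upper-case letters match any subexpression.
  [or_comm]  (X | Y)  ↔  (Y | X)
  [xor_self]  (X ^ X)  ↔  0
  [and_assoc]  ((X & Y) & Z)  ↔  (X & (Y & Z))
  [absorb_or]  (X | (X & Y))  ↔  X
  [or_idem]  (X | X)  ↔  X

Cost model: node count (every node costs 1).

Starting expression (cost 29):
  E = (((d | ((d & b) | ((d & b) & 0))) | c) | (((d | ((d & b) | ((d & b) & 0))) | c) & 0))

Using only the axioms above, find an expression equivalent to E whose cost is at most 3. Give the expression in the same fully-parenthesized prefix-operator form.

(d | c)   [cost 3]

step 1: absorb_or (→) rewrites (((d | ((d & b) | ((d & b) & 0))) | c) | (((d | ((d & b) | ((d & b) & 0))) | c) & 0)) into ((d | ((d & b) | ((d & b) & 0))) | c)
step 2: absorb_or (→) rewrites ((d & b) | ((d & b) & 0)) into (d & b), now ((d | (d & b)) | c)
step 3: absorb_or (→) rewrites (d | (d & b)) into d, reaching cost 3 (bound 3)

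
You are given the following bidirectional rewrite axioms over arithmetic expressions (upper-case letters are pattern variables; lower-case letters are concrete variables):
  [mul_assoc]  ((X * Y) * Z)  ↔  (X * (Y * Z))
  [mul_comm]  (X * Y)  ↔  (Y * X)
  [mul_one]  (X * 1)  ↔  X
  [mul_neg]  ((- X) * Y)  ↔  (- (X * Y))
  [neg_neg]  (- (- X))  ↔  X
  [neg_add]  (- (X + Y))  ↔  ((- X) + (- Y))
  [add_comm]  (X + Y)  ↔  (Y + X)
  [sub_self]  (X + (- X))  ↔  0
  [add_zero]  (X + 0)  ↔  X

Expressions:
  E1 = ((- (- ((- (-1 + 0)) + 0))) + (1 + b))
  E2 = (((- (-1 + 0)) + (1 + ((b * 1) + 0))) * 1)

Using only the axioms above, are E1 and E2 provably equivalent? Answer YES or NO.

1. [add_zero →] (-1 + 0)  →  -1;  E1 = ((- (- ((- -1) + 0))) + (1 + b))
2. [neg_neg →] (- (- ((- -1) + 0)))  →  ((- -1) + 0);  E1 = (((- -1) + 0) + (1 + b))
3. [add_zero →] ((- -1) + 0)  →  (- -1);  E1 = ((- -1) + (1 + b))
4. [mul_one ←] ((- -1) + (1 + b))  →  (((- -1) + (1 + b)) * 1)
5. [add_zero ←] b  →  (b + 0);  E1 = (((- -1) + (1 + (b + 0))) * 1)
6. [add_zero ←] -1  →  (-1 + 0);  E1 = (((- (-1 + 0)) + (1 + (b + 0))) * 1)
7. [mul_one ←] b  →  (b * 1);  this is E2

YES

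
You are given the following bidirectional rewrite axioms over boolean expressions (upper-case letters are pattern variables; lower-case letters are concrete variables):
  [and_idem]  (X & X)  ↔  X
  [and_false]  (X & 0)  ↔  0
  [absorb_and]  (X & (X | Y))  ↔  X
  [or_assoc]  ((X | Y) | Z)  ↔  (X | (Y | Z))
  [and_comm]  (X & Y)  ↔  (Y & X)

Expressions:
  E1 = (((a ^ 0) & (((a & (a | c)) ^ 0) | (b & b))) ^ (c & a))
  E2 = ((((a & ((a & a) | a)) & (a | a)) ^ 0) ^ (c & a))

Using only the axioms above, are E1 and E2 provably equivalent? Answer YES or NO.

(1) (a & (a | c))  =[absorb_and →]=  a    ⊢ (((a ^ 0) & ((a ^ 0) | (b & b))) ^ (c & a))
(2) (b & b)  =[and_idem →]=  b    ⊢ (((a ^ 0) & ((a ^ 0) | b)) ^ (c & a))
(3) ((a ^ 0) & ((a ^ 0) | b))  =[absorb_and →]=  (a ^ 0)    ⊢ ((a ^ 0) ^ (c & a))
(4) a  =[absorb_and ←]=  (a & (a | a))    ⊢ (((a & (a | a)) ^ 0) ^ (c & a))
(5) a  =[absorb_and ←]=  (a & (a | a))    ⊢ ((((a & (a | a)) & (a | a)) ^ 0) ^ (c & a))
(6) a  =[and_idem ←]=  (a & a)    ⊢ E2

YES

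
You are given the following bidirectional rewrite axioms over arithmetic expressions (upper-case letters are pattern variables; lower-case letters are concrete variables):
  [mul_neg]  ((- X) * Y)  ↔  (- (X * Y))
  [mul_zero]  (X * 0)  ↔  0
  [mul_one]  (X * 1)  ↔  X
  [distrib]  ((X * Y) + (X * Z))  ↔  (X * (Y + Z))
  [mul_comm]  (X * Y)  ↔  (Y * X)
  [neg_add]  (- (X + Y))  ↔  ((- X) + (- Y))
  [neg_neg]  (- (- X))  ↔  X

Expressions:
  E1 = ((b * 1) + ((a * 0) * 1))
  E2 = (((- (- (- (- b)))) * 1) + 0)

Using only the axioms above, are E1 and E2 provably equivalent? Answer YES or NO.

step 1: mul_zero (→) rewrites (a * 0) into 0, now ((b * 1) + (0 * 1))
step 2: mul_one (→) rewrites (0 * 1) into 0, now ((b * 1) + 0)
step 3: neg_neg (←) rewrites b into (- (- b)), now (((- (- b)) * 1) + 0)
step 4: neg_neg (←) rewrites (- (- b)) into (- (- (- (- b)))), which is E2

YES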